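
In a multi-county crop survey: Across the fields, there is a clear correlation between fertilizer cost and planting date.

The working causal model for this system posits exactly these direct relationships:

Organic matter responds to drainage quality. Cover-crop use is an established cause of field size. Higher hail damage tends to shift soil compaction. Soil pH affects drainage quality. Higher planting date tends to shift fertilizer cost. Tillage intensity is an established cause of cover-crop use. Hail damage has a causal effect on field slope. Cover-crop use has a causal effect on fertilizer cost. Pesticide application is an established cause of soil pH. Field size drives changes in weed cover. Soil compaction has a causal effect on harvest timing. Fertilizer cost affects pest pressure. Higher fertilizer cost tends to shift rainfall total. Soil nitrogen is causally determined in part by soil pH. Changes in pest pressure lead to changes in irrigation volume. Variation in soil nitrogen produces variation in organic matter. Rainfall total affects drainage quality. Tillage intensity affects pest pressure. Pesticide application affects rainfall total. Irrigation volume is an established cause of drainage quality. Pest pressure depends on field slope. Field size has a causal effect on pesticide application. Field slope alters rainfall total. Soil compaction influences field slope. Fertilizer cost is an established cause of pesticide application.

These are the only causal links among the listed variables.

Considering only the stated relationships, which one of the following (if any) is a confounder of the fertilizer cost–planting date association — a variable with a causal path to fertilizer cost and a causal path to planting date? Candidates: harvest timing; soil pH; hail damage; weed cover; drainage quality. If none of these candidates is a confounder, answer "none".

None of the listed candidates has causal paths to both fertilizer cost and planting date in the stated relationships, so none is a common cause.

none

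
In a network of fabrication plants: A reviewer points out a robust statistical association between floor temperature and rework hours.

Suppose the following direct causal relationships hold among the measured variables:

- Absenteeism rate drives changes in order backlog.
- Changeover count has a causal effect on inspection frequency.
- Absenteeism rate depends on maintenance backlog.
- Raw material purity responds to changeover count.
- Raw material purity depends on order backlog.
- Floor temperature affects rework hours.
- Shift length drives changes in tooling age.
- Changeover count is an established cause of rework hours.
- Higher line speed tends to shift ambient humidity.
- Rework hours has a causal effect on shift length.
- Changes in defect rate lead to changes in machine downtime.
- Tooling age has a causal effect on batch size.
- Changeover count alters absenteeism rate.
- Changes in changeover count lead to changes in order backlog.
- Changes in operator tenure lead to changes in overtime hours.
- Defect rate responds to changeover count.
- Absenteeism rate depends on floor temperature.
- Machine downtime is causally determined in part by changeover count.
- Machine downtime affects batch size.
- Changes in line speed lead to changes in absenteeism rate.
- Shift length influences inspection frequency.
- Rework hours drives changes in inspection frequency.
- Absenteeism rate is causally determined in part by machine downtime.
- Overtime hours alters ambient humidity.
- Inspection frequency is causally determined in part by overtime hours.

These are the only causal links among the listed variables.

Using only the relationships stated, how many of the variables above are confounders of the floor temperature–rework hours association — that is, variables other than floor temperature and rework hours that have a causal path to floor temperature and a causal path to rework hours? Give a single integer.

No listed variable has a causal path to both floor temperature and rework hours, so there are no common causes.

0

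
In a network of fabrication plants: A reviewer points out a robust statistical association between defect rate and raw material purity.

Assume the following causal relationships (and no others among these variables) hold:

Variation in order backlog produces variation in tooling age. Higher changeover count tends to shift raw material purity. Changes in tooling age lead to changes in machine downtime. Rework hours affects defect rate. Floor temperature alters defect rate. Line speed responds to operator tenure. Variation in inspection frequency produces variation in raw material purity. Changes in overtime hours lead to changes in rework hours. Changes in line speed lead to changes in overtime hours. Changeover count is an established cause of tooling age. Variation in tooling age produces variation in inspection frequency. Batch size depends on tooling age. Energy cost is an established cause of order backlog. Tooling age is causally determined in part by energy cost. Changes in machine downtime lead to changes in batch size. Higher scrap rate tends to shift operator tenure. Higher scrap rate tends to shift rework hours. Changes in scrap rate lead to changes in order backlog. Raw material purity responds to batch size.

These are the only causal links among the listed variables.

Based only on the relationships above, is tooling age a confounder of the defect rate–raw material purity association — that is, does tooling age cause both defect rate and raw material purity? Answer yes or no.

Tooling age has no stated causal path to defect rate. A confounder must cause both variables, so tooling age does not qualify.

no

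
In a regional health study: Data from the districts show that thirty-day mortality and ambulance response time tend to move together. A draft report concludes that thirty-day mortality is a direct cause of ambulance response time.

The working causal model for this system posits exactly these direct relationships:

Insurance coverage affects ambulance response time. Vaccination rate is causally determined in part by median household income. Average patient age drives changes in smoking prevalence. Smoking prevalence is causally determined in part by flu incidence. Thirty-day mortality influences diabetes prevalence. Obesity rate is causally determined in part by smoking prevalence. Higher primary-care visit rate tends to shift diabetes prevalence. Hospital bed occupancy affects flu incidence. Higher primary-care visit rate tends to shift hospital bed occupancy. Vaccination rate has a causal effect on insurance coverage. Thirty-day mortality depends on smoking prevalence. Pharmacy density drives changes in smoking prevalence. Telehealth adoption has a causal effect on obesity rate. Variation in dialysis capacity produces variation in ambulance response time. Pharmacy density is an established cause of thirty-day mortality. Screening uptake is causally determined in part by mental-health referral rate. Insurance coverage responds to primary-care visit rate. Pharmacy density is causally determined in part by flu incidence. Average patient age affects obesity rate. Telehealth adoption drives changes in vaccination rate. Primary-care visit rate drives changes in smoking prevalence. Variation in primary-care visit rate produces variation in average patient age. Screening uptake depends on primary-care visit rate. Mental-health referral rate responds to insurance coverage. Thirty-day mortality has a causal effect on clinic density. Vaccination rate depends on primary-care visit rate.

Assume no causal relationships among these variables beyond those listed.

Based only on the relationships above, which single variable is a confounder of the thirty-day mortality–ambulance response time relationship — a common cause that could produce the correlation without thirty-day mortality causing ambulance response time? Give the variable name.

Primary-care visit rate has a causal path to thirty-day mortality (primary-care visit rate → smoking prevalence → thirty-day mortality) and a separate causal path to ambulance response time (primary-care visit rate → insurance coverage → ambulance response time), so it is a common cause of both.
No stated relationship gives thirty-day mortality a causal route to ambulance response time, so the correlation is explained by the shared upstream cause rather than a direct effect.

primary-care visit rate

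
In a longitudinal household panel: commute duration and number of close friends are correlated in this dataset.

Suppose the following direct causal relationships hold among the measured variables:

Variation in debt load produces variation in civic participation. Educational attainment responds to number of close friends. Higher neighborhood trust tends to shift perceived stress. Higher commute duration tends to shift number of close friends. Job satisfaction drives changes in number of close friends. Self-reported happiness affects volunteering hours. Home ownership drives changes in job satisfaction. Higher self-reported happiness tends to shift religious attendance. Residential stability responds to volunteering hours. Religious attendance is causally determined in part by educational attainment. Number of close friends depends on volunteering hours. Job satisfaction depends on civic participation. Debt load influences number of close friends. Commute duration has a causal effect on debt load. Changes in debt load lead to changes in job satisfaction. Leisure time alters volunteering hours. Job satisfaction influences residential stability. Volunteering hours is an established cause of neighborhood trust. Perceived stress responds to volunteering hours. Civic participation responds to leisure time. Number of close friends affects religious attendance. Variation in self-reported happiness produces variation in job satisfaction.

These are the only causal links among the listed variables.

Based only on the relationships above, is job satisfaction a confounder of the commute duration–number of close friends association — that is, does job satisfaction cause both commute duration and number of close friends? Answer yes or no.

Job satisfaction has no stated causal path to commute duration. A confounder must cause both variables, so job satisfaction does not qualify.

no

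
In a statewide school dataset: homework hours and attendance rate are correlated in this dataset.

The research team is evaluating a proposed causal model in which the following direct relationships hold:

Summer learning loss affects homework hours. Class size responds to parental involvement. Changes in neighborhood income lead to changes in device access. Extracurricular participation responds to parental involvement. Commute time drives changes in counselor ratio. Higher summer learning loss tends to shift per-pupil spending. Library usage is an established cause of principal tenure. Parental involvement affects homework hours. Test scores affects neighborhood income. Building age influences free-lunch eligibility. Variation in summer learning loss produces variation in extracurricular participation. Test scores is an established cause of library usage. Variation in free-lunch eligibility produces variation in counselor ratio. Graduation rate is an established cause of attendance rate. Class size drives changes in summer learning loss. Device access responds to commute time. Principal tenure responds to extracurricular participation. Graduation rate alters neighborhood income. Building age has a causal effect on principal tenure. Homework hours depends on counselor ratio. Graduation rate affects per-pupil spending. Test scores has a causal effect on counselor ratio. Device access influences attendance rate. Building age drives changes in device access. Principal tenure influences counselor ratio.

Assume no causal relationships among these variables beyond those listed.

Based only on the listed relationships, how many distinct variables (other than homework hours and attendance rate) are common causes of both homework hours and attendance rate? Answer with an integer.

3

The common causes are: building age (to homework hours via building age → principal tenure → counselor ratio → homework hours; to attendance rate via building age → device access → attendance rate); commute time (to homework hours via commute time → counselor ratio → homework hours; to attendance rate via commute time → device access → attendance rate); test scores (to homework hours via test scores → counselor ratio → homework hours; to attendance rate via test scores → neighborhood income → device access → attendance rate).
Every other variable lacks a causal path to at least one of homework hours and attendance rate.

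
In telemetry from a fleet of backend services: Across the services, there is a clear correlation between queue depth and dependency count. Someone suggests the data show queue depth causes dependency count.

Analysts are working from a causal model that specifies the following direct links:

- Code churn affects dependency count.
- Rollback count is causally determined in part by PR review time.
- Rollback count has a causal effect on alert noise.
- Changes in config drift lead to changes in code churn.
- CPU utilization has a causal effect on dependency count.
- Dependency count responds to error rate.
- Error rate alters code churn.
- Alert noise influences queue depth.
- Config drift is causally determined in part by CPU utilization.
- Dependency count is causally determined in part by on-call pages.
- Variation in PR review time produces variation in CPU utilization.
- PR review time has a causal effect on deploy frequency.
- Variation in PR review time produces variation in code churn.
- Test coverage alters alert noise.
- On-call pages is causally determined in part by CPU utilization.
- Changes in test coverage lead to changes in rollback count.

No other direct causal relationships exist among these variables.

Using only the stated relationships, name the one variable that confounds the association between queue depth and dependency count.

PR review time

PR review time has a causal path to queue depth (PR review time → rollback count → alert noise → queue depth) and a separate causal path to dependency count (PR review time → code churn → dependency count), so it is a common cause of both.
No stated relationship gives queue depth a causal route to dependency count, so the correlation is explained by the shared upstream cause rather than a direct effect.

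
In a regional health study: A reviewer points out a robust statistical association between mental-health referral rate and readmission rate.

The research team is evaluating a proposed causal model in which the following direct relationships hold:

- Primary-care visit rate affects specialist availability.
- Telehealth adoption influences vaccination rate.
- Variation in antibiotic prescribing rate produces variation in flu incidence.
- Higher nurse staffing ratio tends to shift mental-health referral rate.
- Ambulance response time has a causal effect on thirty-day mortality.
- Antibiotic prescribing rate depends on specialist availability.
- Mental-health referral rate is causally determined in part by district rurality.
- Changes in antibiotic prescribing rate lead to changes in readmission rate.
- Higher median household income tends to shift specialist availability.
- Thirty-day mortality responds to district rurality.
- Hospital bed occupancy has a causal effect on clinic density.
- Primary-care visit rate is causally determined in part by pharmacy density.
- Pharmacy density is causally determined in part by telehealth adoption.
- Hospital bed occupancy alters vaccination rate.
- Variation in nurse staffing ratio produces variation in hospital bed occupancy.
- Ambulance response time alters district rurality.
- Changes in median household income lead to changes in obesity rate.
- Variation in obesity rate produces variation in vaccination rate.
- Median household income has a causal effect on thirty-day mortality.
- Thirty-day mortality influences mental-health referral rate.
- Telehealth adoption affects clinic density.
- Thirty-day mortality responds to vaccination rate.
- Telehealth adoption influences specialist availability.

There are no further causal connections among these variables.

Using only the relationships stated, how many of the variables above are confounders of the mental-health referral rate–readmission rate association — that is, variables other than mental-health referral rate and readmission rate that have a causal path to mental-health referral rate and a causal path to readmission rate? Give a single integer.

2

The common causes are: median household income (to mental-health referral rate via median household income → thirty-day mortality → mental-health referral rate; to readmission rate via median household income → specialist availability → antibiotic prescribing rate → readmission rate); telehealth adoption (to mental-health referral rate via telehealth adoption → vaccination rate → thirty-day mortality → mental-health referral rate; to readmission rate via telehealth adoption → specialist availability → antibiotic prescribing rate → readmission rate).
Every other variable lacks a causal path to at least one of mental-health referral rate and readmission rate.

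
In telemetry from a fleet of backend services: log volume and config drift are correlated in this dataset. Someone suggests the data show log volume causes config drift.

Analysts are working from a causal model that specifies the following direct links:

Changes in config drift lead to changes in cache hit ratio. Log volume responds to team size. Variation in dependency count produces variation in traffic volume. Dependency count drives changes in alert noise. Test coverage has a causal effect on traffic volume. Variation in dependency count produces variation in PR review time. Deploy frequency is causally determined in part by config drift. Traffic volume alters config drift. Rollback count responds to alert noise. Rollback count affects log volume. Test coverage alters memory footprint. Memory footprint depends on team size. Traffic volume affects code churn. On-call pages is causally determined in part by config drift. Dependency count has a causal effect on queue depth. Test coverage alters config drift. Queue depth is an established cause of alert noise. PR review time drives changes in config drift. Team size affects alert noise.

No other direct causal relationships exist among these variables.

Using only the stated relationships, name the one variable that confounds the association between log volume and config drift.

Dependency count has a causal path to log volume (dependency count → alert noise → rollback count → log volume) and a separate causal path to config drift (dependency count → traffic volume → config drift), so it is a common cause of both.
No stated relationship gives log volume a causal route to config drift, so the correlation is explained by the shared upstream cause rather than a direct effect.

dependency count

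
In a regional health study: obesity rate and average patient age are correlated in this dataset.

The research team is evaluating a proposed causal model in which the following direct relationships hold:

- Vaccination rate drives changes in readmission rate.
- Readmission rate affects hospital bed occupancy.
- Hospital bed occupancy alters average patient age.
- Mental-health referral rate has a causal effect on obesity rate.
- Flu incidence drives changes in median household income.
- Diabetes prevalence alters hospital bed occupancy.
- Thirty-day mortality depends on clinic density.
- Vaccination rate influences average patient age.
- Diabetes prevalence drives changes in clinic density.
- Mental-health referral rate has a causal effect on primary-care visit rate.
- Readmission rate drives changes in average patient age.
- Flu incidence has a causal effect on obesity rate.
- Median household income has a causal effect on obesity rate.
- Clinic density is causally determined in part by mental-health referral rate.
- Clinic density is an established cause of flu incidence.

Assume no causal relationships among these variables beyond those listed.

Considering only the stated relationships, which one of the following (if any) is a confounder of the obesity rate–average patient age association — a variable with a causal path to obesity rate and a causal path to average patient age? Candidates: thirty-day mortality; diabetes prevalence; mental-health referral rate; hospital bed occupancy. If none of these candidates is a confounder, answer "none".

diabetes prevalence

Diabetes prevalence causes obesity rate (diabetes prevalence → clinic density → flu incidence → obesity rate) and also causes average patient age (diabetes prevalence → hospital bed occupancy → average patient age); it is a common cause of both.
Each of the other candidates lacks a causal path to at least one of obesity rate and average patient age, so they do not confound the relationship.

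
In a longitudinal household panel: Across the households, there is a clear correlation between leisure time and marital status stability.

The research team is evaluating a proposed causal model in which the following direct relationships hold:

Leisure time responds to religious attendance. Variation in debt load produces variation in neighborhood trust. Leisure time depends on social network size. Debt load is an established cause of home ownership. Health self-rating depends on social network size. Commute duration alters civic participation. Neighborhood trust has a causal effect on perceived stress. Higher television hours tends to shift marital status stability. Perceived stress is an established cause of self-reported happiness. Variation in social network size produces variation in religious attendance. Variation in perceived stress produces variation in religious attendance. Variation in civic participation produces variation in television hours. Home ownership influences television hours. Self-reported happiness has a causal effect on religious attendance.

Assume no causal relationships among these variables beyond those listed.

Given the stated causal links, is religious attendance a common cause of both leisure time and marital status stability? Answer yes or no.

no

Religious attendance has no stated causal path to marital status stability. A confounder must cause both variables, so religious attendance does not qualify.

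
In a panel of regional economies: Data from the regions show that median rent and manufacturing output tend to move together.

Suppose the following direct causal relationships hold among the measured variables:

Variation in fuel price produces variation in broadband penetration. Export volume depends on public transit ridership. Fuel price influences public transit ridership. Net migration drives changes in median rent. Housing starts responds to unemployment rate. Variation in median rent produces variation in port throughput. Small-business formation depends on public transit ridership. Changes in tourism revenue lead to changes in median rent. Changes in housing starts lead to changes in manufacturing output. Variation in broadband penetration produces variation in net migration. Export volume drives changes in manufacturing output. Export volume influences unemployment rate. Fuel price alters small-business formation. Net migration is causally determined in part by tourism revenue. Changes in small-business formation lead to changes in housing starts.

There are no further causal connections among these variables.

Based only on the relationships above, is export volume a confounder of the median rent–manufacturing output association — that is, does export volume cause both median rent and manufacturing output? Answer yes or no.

Export volume has no stated causal path to median rent. A confounder must cause both variables, so export volume does not qualify.

no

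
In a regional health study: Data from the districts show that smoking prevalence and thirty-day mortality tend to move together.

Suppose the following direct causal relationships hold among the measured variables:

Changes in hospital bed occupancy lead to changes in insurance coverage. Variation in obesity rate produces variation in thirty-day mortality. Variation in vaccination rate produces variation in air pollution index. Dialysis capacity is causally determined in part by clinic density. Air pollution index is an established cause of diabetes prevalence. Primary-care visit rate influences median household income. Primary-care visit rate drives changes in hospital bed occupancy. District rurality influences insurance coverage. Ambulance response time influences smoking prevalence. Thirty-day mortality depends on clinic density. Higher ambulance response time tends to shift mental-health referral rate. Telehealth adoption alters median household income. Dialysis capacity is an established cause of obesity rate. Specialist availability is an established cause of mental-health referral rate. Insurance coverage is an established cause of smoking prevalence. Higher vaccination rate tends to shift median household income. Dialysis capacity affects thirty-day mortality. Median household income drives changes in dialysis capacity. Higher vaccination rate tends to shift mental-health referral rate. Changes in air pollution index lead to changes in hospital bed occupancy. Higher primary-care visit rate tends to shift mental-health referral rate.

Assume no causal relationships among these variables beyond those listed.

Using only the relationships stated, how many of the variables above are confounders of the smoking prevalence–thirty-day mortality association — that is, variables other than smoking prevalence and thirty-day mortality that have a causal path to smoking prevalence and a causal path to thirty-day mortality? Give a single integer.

2

The common causes are: primary-care visit rate (to smoking prevalence via primary-care visit rate → hospital bed occupancy → insurance coverage → smoking prevalence; to thirty-day mortality via primary-care visit rate → median household income → dialysis capacity → thirty-day mortality); vaccination rate (to smoking prevalence via vaccination rate → air pollution index → hospital bed occupancy → insurance coverage → smoking prevalence; to thirty-day mortality via vaccination rate → median household income → dialysis capacity → thirty-day mortality).
Every other variable lacks a causal path to at least one of smoking prevalence and thirty-day mortality.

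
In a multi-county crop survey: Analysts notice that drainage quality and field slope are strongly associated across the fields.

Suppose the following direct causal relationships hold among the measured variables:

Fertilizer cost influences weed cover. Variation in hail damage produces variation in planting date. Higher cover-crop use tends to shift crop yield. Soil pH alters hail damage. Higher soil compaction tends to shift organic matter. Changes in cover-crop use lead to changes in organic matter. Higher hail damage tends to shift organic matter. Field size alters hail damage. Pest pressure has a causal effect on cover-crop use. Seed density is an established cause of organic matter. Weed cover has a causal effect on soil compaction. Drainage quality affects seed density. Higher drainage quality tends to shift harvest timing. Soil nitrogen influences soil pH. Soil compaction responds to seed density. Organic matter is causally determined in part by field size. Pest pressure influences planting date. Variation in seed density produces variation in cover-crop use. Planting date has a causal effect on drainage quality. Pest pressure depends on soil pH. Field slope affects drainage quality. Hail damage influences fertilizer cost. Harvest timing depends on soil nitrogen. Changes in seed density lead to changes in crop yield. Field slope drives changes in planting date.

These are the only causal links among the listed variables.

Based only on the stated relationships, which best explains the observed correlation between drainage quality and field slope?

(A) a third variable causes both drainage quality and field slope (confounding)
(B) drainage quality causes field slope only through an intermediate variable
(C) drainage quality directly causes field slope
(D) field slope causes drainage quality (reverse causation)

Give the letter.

D

The stated link runs field slope → drainage quality; drainage quality has no causal path to field slope. No variable causes both, so confounding is ruled out. The correlation reflects reverse causation.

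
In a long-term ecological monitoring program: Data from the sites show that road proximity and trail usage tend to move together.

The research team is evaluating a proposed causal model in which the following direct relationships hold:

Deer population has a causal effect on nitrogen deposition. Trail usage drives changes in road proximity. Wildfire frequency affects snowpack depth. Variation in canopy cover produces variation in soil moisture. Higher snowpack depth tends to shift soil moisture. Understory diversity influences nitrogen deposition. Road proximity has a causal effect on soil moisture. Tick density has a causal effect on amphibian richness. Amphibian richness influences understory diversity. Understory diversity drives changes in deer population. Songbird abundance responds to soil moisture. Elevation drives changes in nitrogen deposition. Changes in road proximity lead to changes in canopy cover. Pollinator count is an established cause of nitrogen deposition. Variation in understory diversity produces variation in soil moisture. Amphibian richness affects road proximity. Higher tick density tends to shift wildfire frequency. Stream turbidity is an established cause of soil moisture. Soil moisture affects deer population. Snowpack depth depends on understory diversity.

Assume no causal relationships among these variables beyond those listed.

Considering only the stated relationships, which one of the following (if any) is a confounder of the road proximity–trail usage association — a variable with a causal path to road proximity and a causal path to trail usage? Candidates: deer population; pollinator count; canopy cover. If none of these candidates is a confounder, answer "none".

none

None of the listed candidates has causal paths to both road proximity and trail usage in the stated relationships, so none is a common cause.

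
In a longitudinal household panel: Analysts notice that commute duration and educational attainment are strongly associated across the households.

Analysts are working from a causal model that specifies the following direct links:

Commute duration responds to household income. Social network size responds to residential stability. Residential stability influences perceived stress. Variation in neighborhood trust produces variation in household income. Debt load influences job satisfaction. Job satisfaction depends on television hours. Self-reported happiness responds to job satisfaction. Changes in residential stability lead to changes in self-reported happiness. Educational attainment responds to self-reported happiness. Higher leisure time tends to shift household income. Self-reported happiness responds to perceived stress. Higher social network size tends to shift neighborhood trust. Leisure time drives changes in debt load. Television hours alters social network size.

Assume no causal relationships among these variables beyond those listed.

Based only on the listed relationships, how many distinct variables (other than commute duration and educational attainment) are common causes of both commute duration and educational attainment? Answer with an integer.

3

The common causes are: leisure time (to commute duration via leisure time → household income → commute duration; to educational attainment via leisure time → debt load → job satisfaction → self-reported happiness → educational attainment); residential stability (to commute duration via residential stability → social network size → neighborhood trust → household income → commute duration; to educational attainment via residential stability → self-reported happiness → educational attainment); television hours (to commute duration via television hours → social network size → neighborhood trust → household income → commute duration; to educational attainment via television hours → job satisfaction → self-reported happiness → educational attainment).
Every other variable lacks a causal path to at least one of commute duration and educational attainment.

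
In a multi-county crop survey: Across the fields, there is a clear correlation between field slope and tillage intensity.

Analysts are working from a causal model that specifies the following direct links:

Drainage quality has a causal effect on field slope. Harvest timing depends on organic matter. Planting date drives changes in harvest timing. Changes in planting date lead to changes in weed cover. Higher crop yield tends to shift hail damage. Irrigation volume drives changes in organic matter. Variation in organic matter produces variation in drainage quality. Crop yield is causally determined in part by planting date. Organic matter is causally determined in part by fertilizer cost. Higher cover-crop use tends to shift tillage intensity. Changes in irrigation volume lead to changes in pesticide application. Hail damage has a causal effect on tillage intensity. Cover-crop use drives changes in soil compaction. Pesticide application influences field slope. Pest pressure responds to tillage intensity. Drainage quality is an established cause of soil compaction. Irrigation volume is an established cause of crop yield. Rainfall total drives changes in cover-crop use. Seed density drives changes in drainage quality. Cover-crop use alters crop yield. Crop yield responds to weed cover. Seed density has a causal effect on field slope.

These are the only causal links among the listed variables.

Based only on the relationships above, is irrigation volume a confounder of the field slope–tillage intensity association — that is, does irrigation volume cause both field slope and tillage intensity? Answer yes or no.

yes

Irrigation volume has a causal path to field slope (irrigation volume → pesticide application → field slope) and to tillage intensity (irrigation volume → crop yield → hail damage → tillage intensity), so it is a common cause of both — a confounder.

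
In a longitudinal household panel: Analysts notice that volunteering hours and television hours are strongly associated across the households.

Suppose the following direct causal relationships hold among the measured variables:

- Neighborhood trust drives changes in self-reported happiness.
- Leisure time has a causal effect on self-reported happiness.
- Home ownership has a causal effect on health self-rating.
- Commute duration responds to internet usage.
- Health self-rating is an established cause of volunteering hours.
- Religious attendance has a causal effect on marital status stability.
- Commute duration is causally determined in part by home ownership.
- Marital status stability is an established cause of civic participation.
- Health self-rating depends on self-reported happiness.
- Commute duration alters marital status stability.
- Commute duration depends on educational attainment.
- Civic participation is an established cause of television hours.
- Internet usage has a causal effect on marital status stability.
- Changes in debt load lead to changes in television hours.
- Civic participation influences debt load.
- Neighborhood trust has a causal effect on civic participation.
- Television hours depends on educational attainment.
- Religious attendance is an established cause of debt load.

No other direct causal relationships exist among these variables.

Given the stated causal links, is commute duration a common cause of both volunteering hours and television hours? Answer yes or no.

no

Commute duration has no stated causal path to volunteering hours. A confounder must cause both variables, so commute duration does not qualify.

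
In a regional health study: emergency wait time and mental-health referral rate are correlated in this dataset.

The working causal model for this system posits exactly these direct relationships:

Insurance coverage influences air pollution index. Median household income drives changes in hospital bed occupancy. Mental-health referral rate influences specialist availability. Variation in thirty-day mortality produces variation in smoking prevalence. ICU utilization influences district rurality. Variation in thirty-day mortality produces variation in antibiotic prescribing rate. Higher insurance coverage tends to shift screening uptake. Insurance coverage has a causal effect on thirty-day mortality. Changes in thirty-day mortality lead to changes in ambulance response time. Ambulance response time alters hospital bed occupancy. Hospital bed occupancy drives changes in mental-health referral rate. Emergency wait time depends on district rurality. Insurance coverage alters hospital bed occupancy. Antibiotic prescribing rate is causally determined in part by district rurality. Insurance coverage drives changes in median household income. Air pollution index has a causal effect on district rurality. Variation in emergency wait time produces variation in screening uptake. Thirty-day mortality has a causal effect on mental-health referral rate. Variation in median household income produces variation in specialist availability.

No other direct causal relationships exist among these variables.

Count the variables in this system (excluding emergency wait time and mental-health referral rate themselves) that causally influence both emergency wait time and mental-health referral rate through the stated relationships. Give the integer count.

The common causes are: insurance coverage (to emergency wait time via insurance coverage → air pollution index → district rurality → emergency wait time; to mental-health referral rate via insurance coverage → thirty-day mortality → mental-health referral rate).
Every other variable lacks a causal path to at least one of emergency wait time and mental-health referral rate.

1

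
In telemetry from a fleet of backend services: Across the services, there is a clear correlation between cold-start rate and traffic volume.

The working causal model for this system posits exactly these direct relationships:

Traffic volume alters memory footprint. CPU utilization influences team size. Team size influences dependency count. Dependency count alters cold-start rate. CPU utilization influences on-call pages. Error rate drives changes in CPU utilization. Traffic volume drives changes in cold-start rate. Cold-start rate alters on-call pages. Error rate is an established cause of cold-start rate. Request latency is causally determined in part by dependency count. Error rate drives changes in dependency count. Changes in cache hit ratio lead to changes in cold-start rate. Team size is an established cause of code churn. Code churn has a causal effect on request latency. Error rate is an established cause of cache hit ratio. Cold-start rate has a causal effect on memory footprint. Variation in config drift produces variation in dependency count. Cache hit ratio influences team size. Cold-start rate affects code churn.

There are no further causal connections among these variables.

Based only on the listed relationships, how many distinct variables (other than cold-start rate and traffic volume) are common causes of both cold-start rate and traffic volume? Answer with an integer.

0

No listed variable has a causal path to both cold-start rate and traffic volume, so there are no common causes.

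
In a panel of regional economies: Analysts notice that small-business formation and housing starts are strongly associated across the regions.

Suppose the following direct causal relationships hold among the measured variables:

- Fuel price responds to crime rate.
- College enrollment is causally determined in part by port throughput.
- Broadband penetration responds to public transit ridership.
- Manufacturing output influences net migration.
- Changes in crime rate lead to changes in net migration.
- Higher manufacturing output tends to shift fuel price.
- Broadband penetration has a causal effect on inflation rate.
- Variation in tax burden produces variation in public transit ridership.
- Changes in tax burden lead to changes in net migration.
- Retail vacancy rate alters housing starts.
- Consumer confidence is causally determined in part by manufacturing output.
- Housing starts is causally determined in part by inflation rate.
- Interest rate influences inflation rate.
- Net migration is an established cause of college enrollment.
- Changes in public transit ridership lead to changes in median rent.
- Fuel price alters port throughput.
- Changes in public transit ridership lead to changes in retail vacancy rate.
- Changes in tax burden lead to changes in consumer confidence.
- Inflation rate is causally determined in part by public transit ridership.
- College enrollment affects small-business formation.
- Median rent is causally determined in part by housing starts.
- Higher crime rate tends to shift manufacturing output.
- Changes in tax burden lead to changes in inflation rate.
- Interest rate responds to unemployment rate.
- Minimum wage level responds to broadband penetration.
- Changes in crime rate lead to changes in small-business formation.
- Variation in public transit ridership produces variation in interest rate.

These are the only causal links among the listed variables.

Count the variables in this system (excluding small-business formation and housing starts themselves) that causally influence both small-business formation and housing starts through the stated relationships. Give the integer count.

1

The common causes are: tax burden (to small-business formation via tax burden → net migration → college enrollment → small-business formation; to housing starts via tax burden → inflation rate → housing starts).
Every other variable lacks a causal path to at least one of small-business formation and housing starts.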